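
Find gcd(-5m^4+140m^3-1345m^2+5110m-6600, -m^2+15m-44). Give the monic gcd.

Euclidean algorithm in ℚ[m]:
  -5m^4+140m^3-1345m^2+5110m-6600 = (5m^2-65m+150)(-m^2+15m-44) + (0)
Last nonzero remainder: -m^2+15m-44. Dividing through by -1 gives the monic gcd m^2-15m+44.

m^2-15m+44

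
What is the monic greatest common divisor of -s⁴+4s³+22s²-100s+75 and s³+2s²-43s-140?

Repeated division with remainder:
  -s⁴+4s³+22s²-100s+75 = (-s+6)(s³+2s²-43s-140) + (-33s²+18s+915)
  s³+2s²-43s-140 = (-(1/33)s-28/363)(-33s²+18s+915) + (-(1680/121)s-8400/121)
  -33s²+18s+915 = ((1331/560)s-7381/560)(-(1680/121)s-8400/121) + (0)
Last nonzero remainder: -(1680/121)s-8400/121. Dividing through by -1680/121 gives the monic gcd s+5.

s+5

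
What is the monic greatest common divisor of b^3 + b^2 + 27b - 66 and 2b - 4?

b - 2

By polynomial division,
  b^3 + b^2 + 27b - 66 = ((1/2)b^2 + (3/2)b + 33/2)(2b - 4) + (0)
Last nonzero remainder: 2b - 4. Dividing through by 2 gives the monic gcd b - 2.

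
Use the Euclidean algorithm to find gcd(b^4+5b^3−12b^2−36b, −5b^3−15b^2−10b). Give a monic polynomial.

b^2+2b

Apply the Euclidean algorithm:
  b^4+5b^3−12b^2−36b = (−(1/5)b−2/5)(−5b^3−15b^2−10b) + (−20b^2−40b)
  −5b^3−15b^2−10b = ((1/4)b+1/4)(−20b^2−40b) + (0)
Last nonzero remainder: −20b^2−40b. Dividing through by −20 gives the monic gcd b^2+2b.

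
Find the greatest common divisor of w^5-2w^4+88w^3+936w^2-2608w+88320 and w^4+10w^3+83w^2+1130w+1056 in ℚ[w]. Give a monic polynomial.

By polynomial division,
  w^5-2w^4+88w^3+936w^2-2608w+88320 = (w-12)(w^4+10w^3+83w^2+1130w+1056) + (125w^3+802w^2+9896w+100992)
  w^4+10w^3+83w^2+1130w+1056 = ((1/125)w+448/15625)(125w^3+802w^2+9896w+100992) + (-(299421/15625)w^2+(598842/15625)w-28744416/15625)
  125w^3+802w^2+9896w+100992 = (-(1953125/299421)w-16437500/299421)(-(299421/15625)w^2+(598842/15625)w-28744416/15625) + (0)
Last nonzero remainder: -(299421/15625)w^2+(598842/15625)w-28744416/15625. Dividing through by -299421/15625 gives the monic gcd w^2-2w+96.

w^2-2w+96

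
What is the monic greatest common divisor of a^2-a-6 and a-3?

a-3

By polynomial division,
  a^2-a-6 = (a+2)(a-3) + (0)
The last nonzero remainder a-3 is already monic.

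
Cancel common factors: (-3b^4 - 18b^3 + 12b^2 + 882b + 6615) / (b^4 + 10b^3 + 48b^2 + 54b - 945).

Euclidean algorithm in ℚ[b]:
  -3b^4 - 18b^3 + 12b^2 + 882b + 6615 = (-3)(b^4 + 10b^3 + 48b^2 + 54b - 945) + (12b^3 + 156b^2 + 1044b + 3780)
  b^4 + 10b^3 + 48b^2 + 54b - 945 = ((1/12)b - 1/4)(12b^3 + 156b^2 + 1044b + 3780) + (0)
Last nonzero remainder: 12b^3 + 156b^2 + 1044b + 3780. Dividing through by 12 gives the monic gcd b^3 + 13b^2 + 87b + 315.
Cancel b^3 + 13b^2 + 87b + 315 from numerator and denominator to get the reduced form.

(-3b + 21)/(b - 3)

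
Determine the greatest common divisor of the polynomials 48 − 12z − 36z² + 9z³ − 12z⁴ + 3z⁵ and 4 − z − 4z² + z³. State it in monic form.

By polynomial division,
  3z⁵ − 12z⁴ + 9z³ − 36z² − 12z + 48 = (3z² + 12)(z³ − 4z² − z + 4) + (0)
The last nonzero remainder z³ − 4z² − z + 4 is already monic.

4 − z − 4z² + z³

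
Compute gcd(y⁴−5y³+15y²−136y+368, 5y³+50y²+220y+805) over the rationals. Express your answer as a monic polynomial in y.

Apply the Euclidean algorithm:
  y⁴−5y³+15y²−136y+368 = ((1/5)y−3)(5y³+50y²+220y+805) + (121y²+363y+2783)
  5y³+50y²+220y+805 = ((5/121)y+35/121)(121y²+363y+2783) + (0)
Last nonzero remainder: 121y²+363y+2783. Dividing through by 121 gives the monic gcd y²+3y+23.

y²+3y+23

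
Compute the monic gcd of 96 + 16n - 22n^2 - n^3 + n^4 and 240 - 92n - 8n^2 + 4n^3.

12 - 7n + n^2

Repeated division with remainder:
  n^4 - n^3 - 22n^2 + 16n + 96 = ((1/4)n + 1/4)(4n^3 - 8n^2 - 92n + 240) + (3n^2 - 21n + 36)
  4n^3 - 8n^2 - 92n + 240 = ((4/3)n + 20/3)(3n^2 - 21n + 36) + (0)
Last nonzero remainder: 3n^2 - 21n + 36. Dividing through by 3 gives the monic gcd n^2 - 7n + 12.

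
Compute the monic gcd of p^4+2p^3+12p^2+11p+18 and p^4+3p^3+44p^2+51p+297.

p^2+p+9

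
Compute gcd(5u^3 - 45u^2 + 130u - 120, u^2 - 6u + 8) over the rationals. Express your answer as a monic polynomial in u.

u^2 - 6u + 8

Euclidean algorithm in ℚ[u]:
  5u^3 - 45u^2 + 130u - 120 = (5u - 15)(u^2 - 6u + 8) + (0)
The last nonzero remainder u^2 - 6u + 8 is already monic.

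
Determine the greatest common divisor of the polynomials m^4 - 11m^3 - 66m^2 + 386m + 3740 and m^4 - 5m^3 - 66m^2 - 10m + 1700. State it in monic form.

Repeated division with remainder:
  m^4 - 11m^3 - 66m^2 + 386m + 3740 = (m^4 - 5m^3 - 66m^2 - 10m + 1700) + (-6m^3 + 396m + 2040)
  m^4 - 5m^3 - 66m^2 - 10m + 1700 = (-(1/6)m + 5/6)(-6m^3 + 396m + 2040) + (0)
Last nonzero remainder: -6m^3 + 396m + 2040. Dividing through by -6 gives the monic gcd m^3 - 66m - 340.

m^3 - 66m - 340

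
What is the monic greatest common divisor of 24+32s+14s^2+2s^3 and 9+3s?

3+s

Repeated division with remainder:
  2s^3+14s^2+32s+24 = ((2/3)s^2+(8/3)s+8/3)(3s+9) + (0)
Last nonzero remainder: 3s+9. Dividing through by 3 gives the monic gcd s+3.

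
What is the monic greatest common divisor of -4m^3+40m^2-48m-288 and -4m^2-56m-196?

1

Repeated division with remainder:
  -4m^3+40m^2-48m-288 = (m-24)(-4m^2-56m-196) + (-1196m-4992)
  -4m^2-56m-196 = ((1/299)m+226/6877)(-1196m-4992) + (-16900/529)
  -1196m-4992 = ((12167/325)m+50784/325)(-16900/529) + (0)
The last nonzero remainder is the constant -16900/529, so the polynomials are coprime and gcd = 1.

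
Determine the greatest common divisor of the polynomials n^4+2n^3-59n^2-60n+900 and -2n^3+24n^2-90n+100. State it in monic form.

n^2-10n+25

Euclidean algorithm in ℚ[n]:
  n^4+2n^3-59n^2-60n+900 = (-(1/2)n-7)(-2n^3+24n^2-90n+100) + (64n^2-640n+1600)
  -2n^3+24n^2-90n+100 = (-(1/32)n+1/16)(64n^2-640n+1600) + (0)
Last nonzero remainder: 64n^2-640n+1600. Dividing through by 64 gives the monic gcd n^2-10n+25.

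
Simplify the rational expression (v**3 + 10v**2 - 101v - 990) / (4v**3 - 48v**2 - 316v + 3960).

(v + 11)/(4v - 44)

Repeated division with remainder:
  v**3 + 10v**2 - 101v - 990 = (1/4)(4v**3 - 48v**2 - 316v + 3960) + (22v**2 - 22v - 1980)
  4v**3 - 48v**2 - 316v + 3960 = ((2/11)v - 2)(22v**2 - 22v - 1980) + (0)
Last nonzero remainder: 22v**2 - 22v - 1980. Dividing through by 22 gives the monic gcd v**2 - v - 90.
Cancel v**2 - v - 90 from numerator and denominator to get the reduced form.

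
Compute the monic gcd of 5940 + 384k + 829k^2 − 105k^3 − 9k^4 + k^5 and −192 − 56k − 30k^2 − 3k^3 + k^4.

By polynomial division,
  k^5 − 9k^4 − 105k^3 + 829k^2 + 384k + 5940 = (k − 6)(k^4 − 3k^3 − 30k^2 − 56k − 192) + (−93k^3 + 705k^2 + 240k + 4788)
  k^4 − 3k^3 − 30k^2 − 56k − 192 = (−(1/93)k − 142/2883)(−93k^3 + 705k^2 + 240k + 4788) + ((7020/961)k^2 + (7020/961)k + 42120/961)
  −93k^3 + 705k^2 + 240k + 4788 = (−(29791/2340)k + 127813/1170)((7020/961)k^2 + (7020/961)k + 42120/961) + (0)
Last nonzero remainder: (7020/961)k^2 + (7020/961)k + 42120/961. Dividing through by 7020/961 gives the monic gcd k^2 + k + 6.

6 + k + k^2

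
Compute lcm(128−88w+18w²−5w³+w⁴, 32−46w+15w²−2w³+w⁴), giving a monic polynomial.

−128+216w−106w²+23w³−6w⁴+w⁵

By polynomial division,
  w⁴−5w³+18w²−88w+128 = (w⁴−2w³+15w²−46w+32) + (−3w³+3w²−42w+96)
  w⁴−2w³+15w²−46w+32 = (−(1/3)w+1/3)(−3w³+3w²−42w+96) + (0)
Last nonzero remainder: −3w³+3w²−42w+96. Dividing through by −3 gives the monic gcd w³−w²+14w−32.
Then lcm(f, g) = f·g / gcd(f, g); expanding and making the result monic gives the answer.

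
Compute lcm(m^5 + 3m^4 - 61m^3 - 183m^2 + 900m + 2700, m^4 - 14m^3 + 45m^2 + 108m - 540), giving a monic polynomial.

By polynomial division,
  m^5 + 3m^4 - 61m^3 - 183m^2 + 900m + 2700 = (m + 17)(m^4 - 14m^3 + 45m^2 + 108m - 540) + (132m^3 - 1056m^2 - 396m + 11880)
  m^4 - 14m^3 + 45m^2 + 108m - 540 = ((1/132)m - 1/22)(132m^3 - 1056m^2 - 396m + 11880) + (0)
Last nonzero remainder: 132m^3 - 1056m^2 - 396m + 11880. Dividing through by 132 gives the monic gcd m^3 - 8m^2 - 3m + 90.
Then lcm(f, g) = f·g / gcd(f, g); expanding and making the result monic gives the answer.

m^6 - 3m^5 - 79m^4 + 183m^3 + 1998m^2 - 2700m - 16200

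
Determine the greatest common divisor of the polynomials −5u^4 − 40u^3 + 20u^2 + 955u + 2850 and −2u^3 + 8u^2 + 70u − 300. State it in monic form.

Repeated division with remainder:
  −5u^4 − 40u^3 + 20u^2 + 955u + 2850 = ((5/2)u + 30)(−2u^3 + 8u^2 + 70u − 300) + (−395u^2 − 395u + 11850)
  −2u^3 + 8u^2 + 70u − 300 = ((2/395)u − 2/79)(−395u^2 − 395u + 11850) + (0)
Last nonzero remainder: −395u^2 − 395u + 11850. Dividing through by −395 gives the monic gcd u^2 + u − 30.

u^2 + u − 30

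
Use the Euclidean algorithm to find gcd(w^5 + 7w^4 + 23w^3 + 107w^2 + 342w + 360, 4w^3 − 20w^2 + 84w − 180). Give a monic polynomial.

Apply the Euclidean algorithm:
  w^5 + 7w^4 + 23w^3 + 107w^2 + 342w + 360 = ((1/4)w^2 + 3w + 31/2)(4w^3 − 20w^2 + 84w − 180) + (210w^2 − 420w + 3150)
  4w^3 − 20w^2 + 84w − 180 = ((2/105)w − 2/35)(210w^2 − 420w + 3150) + (0)
Last nonzero remainder: 210w^2 − 420w + 3150. Dividing through by 210 gives the monic gcd w^2 − 2w + 15.

w^2 − 2w + 15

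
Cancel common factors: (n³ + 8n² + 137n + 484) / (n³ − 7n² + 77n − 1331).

Repeated division with remainder:
  n³ + 8n² + 137n + 484 = (n³ − 7n² + 77n − 1331) + (15n² + 60n + 1815)
  n³ − 7n² + 77n − 1331 = ((1/15)n − 11/15)(15n² + 60n + 1815) + (0)
Last nonzero remainder: 15n² + 60n + 1815. Dividing through by 15 gives the monic gcd n² + 4n + 121.
Cancel n² + 4n + 121 from numerator and denominator to get the reduced form.

(n + 4)/(n − 11)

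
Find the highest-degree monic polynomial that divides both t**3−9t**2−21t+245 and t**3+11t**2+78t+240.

t+5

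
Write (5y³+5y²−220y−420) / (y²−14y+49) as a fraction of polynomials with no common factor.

(5y²+40y+60)/(y−7)

Euclidean algorithm in ℚ[y]:
  5y³+5y²−220y−420 = (5y+75)(y²−14y+49) + (585y−4095)
  y²−14y+49 = ((1/585)y−7/585)(585y−4095) + (0)
Last nonzero remainder: 585y−4095. Dividing through by 585 gives the monic gcd y−7.
Cancel y−7 from numerator and denominator to get the reduced form.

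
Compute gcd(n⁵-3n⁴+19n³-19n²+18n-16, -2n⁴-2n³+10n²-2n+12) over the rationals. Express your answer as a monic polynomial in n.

By polynomial division,
  n⁵-3n⁴+19n³-19n²+18n-16 = (-(1/2)n+2)(-2n⁴-2n³+10n²-2n+12) + (28n³-40n²+28n-40)
  -2n⁴-2n³+10n²-2n+12 = (-(1/14)n-17/98)(28n³-40n²+28n-40) + ((248/49)n²+248/49)
  28n³-40n²+28n-40 = ((343/62)n-245/31)((248/49)n²+248/49) + (0)
Last nonzero remainder: (248/49)n²+248/49. Dividing through by 248/49 gives the monic gcd n²+1.

n²+1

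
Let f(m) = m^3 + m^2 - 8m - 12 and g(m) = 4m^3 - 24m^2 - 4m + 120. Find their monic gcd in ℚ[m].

m^2 - m - 6

Euclidean algorithm in ℚ[m]:
  m^3 + m^2 - 8m - 12 = (1/4)(4m^3 - 24m^2 - 4m + 120) + (7m^2 - 7m - 42)
  4m^3 - 24m^2 - 4m + 120 = ((4/7)m - 20/7)(7m^2 - 7m - 42) + (0)
Last nonzero remainder: 7m^2 - 7m - 42. Dividing through by 7 gives the monic gcd m^2 - m - 6.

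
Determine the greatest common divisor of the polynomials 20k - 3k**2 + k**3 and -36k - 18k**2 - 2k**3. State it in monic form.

By polynomial division,
  k**3 - 3k**2 + 20k = (-1/2)(-2k**3 - 18k**2 - 36k) + (-12k**2 + 2k)
  -2k**3 - 18k**2 - 36k = ((1/6)k + 55/36)(-12k**2 + 2k) + (-(703/18)k)
  -12k**2 + 2k = ((216/703)k - 36/703)(-(703/18)k) + (0)
Last nonzero remainder: -(703/18)k. Dividing through by -703/18 gives the monic gcd k.

k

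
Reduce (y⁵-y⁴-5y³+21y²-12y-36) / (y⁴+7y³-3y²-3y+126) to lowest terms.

(y²-y-2)/(y+7)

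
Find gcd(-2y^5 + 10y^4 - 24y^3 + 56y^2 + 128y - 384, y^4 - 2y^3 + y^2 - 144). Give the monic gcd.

Apply the Euclidean algorithm:
  -2y^5 + 10y^4 - 24y^3 + 56y^2 + 128y - 384 = (-2y + 6)(y^4 - 2y^3 + y^2 - 144) + (-10y^3 + 50y^2 - 160y + 480)
  y^4 - 2y^3 + y^2 - 144 = (-(1/10)y - 3/10)(-10y^3 + 50y^2 - 160y + 480) + (0)
Last nonzero remainder: -10y^3 + 50y^2 - 160y + 480. Dividing through by -10 gives the monic gcd y^3 - 5y^2 + 16y - 48.

y^3 - 5y^2 + 16y - 48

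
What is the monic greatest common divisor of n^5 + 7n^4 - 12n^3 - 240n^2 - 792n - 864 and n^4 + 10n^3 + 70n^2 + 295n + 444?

n^2 + 7n + 12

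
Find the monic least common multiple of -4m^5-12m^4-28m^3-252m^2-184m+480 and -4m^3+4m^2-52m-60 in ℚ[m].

Repeated division with remainder:
  -4m^5-12m^4-28m^3-252m^2-184m+480 = (m^2+4m-2)(-4m^3+4m^2-52m-60) + (24m^2-48m+360)
  -4m^3+4m^2-52m-60 = (-(1/6)m-1/6)(24m^2-48m+360) + (0)
Last nonzero remainder: 24m^2-48m+360. Dividing through by 24 gives the monic gcd m^2-2m+15.
Then lcm(f, g) = f·g / gcd(f, g); expanding and making the result monic gives the answer.

m^6+4m^5+10m^4+70m^3+109m^2-74m-120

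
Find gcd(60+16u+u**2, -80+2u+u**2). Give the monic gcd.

10+u

Euclidean algorithm in ℚ[u]:
  u**2+16u+60 = (u**2+2u-80) + (14u+140)
  u**2+2u-80 = ((1/14)u-4/7)(14u+140) + (0)
Last nonzero remainder: 14u+140. Dividing through by 14 gives the monic gcd u+10.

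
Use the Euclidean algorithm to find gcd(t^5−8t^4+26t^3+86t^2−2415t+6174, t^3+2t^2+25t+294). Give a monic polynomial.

By polynomial division,
  t^5−8t^4+26t^3+86t^2−2415t+6174 = (t^2−10t+21)(t^3+2t^2+25t+294) + (0)
The last nonzero remainder t^3+2t^2+25t+294 is already monic.

t^3+2t^2+25t+294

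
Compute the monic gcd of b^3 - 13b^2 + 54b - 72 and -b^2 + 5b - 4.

Euclidean algorithm in ℚ[b]:
  b^3 - 13b^2 + 54b - 72 = (-b + 8)(-b^2 + 5b - 4) + (10b - 40)
  -b^2 + 5b - 4 = (-(1/10)b + 1/10)(10b - 40) + (0)
Last nonzero remainder: 10b - 40. Dividing through by 10 gives the monic gcd b - 4.

b - 4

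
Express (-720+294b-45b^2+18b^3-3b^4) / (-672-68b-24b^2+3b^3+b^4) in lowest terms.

(-45+24b-3b^2)/(-42+b+b^2)

Apply the Euclidean algorithm:
  -3b^4+18b^3-45b^2+294b-720 = (-3)(b^4+3b^3-24b^2-68b-672) + (27b^3-117b^2+90b-2736)
  b^4+3b^3-24b^2-68b-672 = ((1/27)b+22/81)(27b^3-117b^2+90b-2736) + ((40/9)b^2+(80/9)b+640/9)
  27b^3-117b^2+90b-2736 = ((243/40)b-1539/40)((40/9)b^2+(80/9)b+640/9) + (0)
Last nonzero remainder: (40/9)b^2+(80/9)b+640/9. Dividing through by 40/9 gives the monic gcd b^2+2b+16.
Cancel b^2+2b+16 from numerator and denominator to get the reduced form.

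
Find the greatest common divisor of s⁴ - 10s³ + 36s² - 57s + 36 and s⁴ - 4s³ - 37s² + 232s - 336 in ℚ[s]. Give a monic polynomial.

s² - 7s + 12

Apply the Euclidean algorithm:
  s⁴ - 10s³ + 36s² - 57s + 36 = (s⁴ - 4s³ - 37s² + 232s - 336) + (-6s³ + 73s² - 289s + 372)
  s⁴ - 4s³ - 37s² + 232s - 336 = (-(1/6)s - 49/36)(-6s³ + 73s² - 289s + 372) + ((511/36)s² - (3577/36)s + 511/3)
  -6s³ + 73s² - 289s + 372 = (-(216/511)s + 1116/511)((511/36)s² - (3577/36)s + 511/3) + (0)
Last nonzero remainder: (511/36)s² - (3577/36)s + 511/3. Dividing through by 511/36 gives the monic gcd s² - 7s + 12.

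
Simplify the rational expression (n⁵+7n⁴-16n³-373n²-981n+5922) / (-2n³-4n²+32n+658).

Euclidean algorithm in ℚ[n]:
  n⁵+7n⁴-16n³-373n²-981n+5922 = (-(1/2)n²-(5/2)n+5)(-2n³-4n²+32n+658) + (56n²+504n+2632)
  -2n³-4n²+32n+658 = (-(1/28)n+1/4)(56n²+504n+2632) + (0)
Last nonzero remainder: 56n²+504n+2632. Dividing through by 56 gives the monic gcd n²+9n+47.
Cancel n²+9n+47 from numerator and denominator to get the reduced form.

(-n³+2n²+45n-126)/(2n-14)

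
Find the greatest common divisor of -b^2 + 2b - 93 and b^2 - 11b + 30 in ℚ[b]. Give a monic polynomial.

1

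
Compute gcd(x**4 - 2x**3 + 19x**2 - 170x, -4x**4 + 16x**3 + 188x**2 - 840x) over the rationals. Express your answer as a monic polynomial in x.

x**2 - 5x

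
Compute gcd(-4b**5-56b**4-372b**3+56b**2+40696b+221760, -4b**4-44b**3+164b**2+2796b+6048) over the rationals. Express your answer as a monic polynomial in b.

b**3+8b**2-65b-504

Apply the Euclidean algorithm:
  -4b**5-56b**4-372b**3+56b**2+40696b+221760 = (b+3)(-4b**4-44b**3+164b**2+2796b+6048) + (-404b**3-3232b**2+26260b+203616)
  -4b**4-44b**3+164b**2+2796b+6048 = ((1/101)b+3/101)(-404b**3-3232b**2+26260b+203616) + (0)
Last nonzero remainder: -404b**3-3232b**2+26260b+203616. Dividing through by -404 gives the monic gcd b**3+8b**2-65b-504.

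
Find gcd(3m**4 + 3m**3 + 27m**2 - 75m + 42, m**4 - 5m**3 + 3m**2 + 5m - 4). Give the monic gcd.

m**2 - 2m + 1

By polynomial division,
  3m**4 + 3m**3 + 27m**2 - 75m + 42 = (3)(m**4 - 5m**3 + 3m**2 + 5m - 4) + (18m**3 + 18m**2 - 90m + 54)
  m**4 - 5m**3 + 3m**2 + 5m - 4 = ((1/18)m - 1/3)(18m**3 + 18m**2 - 90m + 54) + (14m**2 - 28m + 14)
  18m**3 + 18m**2 - 90m + 54 = ((9/7)m + 27/7)(14m**2 - 28m + 14) + (0)
Last nonzero remainder: 14m**2 - 28m + 14. Dividing through by 14 gives the monic gcd m**2 - 2m + 1.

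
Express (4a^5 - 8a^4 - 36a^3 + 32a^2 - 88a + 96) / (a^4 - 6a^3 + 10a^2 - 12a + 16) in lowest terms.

(4a^2 + 8a - 12)/(a - 2)

By polynomial division,
  4a^5 - 8a^4 - 36a^3 + 32a^2 - 88a + 96 = (4a + 16)(a^4 - 6a^3 + 10a^2 - 12a + 16) + (20a^3 - 80a^2 + 40a - 160)
  a^4 - 6a^3 + 10a^2 - 12a + 16 = ((1/20)a - 1/10)(20a^3 - 80a^2 + 40a - 160) + (0)
Last nonzero remainder: 20a^3 - 80a^2 + 40a - 160. Dividing through by 20 gives the monic gcd a^3 - 4a^2 + 2a - 8.
Cancel a^3 - 4a^2 + 2a - 8 from numerator and denominator to get the reduced form.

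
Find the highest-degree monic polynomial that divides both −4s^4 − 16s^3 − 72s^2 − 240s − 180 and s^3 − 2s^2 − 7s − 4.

By polynomial division,
  −4s^4 − 16s^3 − 72s^2 − 240s − 180 = (−4s − 24)(s^3 − 2s^2 − 7s − 4) + (−148s^2 − 424s − 276)
  s^3 − 2s^2 − 7s − 4 = (−(1/148)s + 45/1369)(−148s^2 − 424s − 276) + ((6944/1369)s + 6944/1369)
  −148s^2 − 424s − 276 = (−(50653/1736)s − 94461/1736)((6944/1369)s + 6944/1369) + (0)
Last nonzero remainder: (6944/1369)s + 6944/1369. Dividing through by 6944/1369 gives the monic gcd s + 1.

s + 1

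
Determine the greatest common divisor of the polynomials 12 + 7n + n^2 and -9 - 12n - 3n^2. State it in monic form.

Repeated division with remainder:
  n^2 + 7n + 12 = (-1/3)(-3n^2 - 12n - 9) + (3n + 9)
  -3n^2 - 12n - 9 = (-n - 1)(3n + 9) + (0)
Last nonzero remainder: 3n + 9. Dividing through by 3 gives the monic gcd n + 3.

3 + n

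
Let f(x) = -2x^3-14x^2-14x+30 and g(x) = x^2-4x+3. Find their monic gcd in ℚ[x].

x-1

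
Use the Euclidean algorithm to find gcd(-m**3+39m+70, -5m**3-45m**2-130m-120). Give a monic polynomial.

By polynomial division,
  -m**3+39m+70 = (1/5)(-5m**3-45m**2-130m-120) + (9m**2+65m+94)
  -5m**3-45m**2-130m-120 = (-(5/9)m-80/81)(9m**2+65m+94) + (-(1100/81)m-2200/81)
  9m**2+65m+94 = (-(729/1100)m-3807/1100)(-(1100/81)m-2200/81) + (0)
Last nonzero remainder: -(1100/81)m-2200/81. Dividing through by -1100/81 gives the monic gcd m+2.

m+2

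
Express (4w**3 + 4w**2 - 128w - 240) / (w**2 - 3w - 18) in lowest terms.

By polynomial division,
  4w**3 + 4w**2 - 128w - 240 = (4w + 16)(w**2 - 3w - 18) + (-8w + 48)
  w**2 - 3w - 18 = (-(1/8)w - 3/8)(-8w + 48) + (0)
Last nonzero remainder: -8w + 48. Dividing through by -8 gives the monic gcd w - 6.
Cancel w - 6 from numerator and denominator to get the reduced form.

(4w**2 + 28w + 40)/(w + 3)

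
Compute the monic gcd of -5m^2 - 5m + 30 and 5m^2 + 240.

1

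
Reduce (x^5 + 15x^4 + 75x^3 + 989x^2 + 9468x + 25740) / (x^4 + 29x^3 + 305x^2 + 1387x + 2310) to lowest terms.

(x^2 - 7x + 78)/(x + 7)

Repeated division with remainder:
  x^5 + 15x^4 + 75x^3 + 989x^2 + 9468x + 25740 = (x - 14)(x^4 + 29x^3 + 305x^2 + 1387x + 2310) + (176x^3 + 3872x^2 + 26576x + 58080)
  x^4 + 29x^3 + 305x^2 + 1387x + 2310 = ((1/176)x + 7/176)(176x^3 + 3872x^2 + 26576x + 58080) + (0)
Last nonzero remainder: 176x^3 + 3872x^2 + 26576x + 58080. Dividing through by 176 gives the monic gcd x^3 + 22x^2 + 151x + 330.
Cancel x^3 + 22x^2 + 151x + 330 from numerator and denominator to get the reduced form.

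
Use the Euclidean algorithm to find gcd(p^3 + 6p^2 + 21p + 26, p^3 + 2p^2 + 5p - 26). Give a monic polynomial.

p^2 + 4p + 13

By polynomial division,
  p^3 + 6p^2 + 21p + 26 = (p^3 + 2p^2 + 5p - 26) + (4p^2 + 16p + 52)
  p^3 + 2p^2 + 5p - 26 = ((1/4)p - 1/2)(4p^2 + 16p + 52) + (0)
Last nonzero remainder: 4p^2 + 16p + 52. Dividing through by 4 gives the monic gcd p^2 + 4p + 13.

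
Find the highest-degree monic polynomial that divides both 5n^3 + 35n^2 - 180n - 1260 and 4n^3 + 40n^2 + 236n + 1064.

Euclidean algorithm in ℚ[n]:
  5n^3 + 35n^2 - 180n - 1260 = (5/4)(4n^3 + 40n^2 + 236n + 1064) + (-15n^2 - 475n - 2590)
  4n^3 + 40n^2 + 236n + 1064 = (-(4/15)n + 52/9)(-15n^2 - 475n - 2590) + ((20608/9)n + 144256/9)
  -15n^2 - 475n - 2590 = (-(135/20608)n - 1665/10304)((20608/9)n + 144256/9) + (0)
Last nonzero remainder: (20608/9)n + 144256/9. Dividing through by 20608/9 gives the monic gcd n + 7.

n + 7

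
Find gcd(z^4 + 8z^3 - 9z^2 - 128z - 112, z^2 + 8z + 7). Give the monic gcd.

By polynomial division,
  z^4 + 8z^3 - 9z^2 - 128z - 112 = (z^2 - 16)(z^2 + 8z + 7) + (0)
The last nonzero remainder z^2 + 8z + 7 is already monic.

z^2 + 8z + 7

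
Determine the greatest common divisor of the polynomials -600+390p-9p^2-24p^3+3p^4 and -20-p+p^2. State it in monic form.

-20-p+p^2

By polynomial division,
  3p^4-24p^3-9p^2+390p-600 = (3p^2-21p+30)(p^2-p-20) + (0)
The last nonzero remainder p^2-p-20 is already monic.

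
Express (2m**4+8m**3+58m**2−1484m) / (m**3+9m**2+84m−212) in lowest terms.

By polynomial division,
  2m**4+8m**3+58m**2−1484m = (2m−10)(m**3+9m**2+84m−212) + (−20m**2−220m−2120)
  m**3+9m**2+84m−212 = (−(1/20)m+1/10)(−20m**2−220m−2120) + (0)
Last nonzero remainder: −20m**2−220m−2120. Dividing through by −20 gives the monic gcd m**2+11m+106.
Cancel m**2+11m+106 from numerator and denominator to get the reduced form.

(2m**2−14m)/(m−2)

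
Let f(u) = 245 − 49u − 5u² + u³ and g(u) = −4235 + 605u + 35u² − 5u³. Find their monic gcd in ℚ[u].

−7 + u

Euclidean algorithm in ℚ[u]:
  u³ − 5u² − 49u + 245 = (−1/5)(−5u³ + 35u² + 605u − 4235) + (2u² + 72u − 602)
  −5u³ + 35u² + 605u − 4235 = (−(5/2)u + 215/2)(2u² + 72u − 602) + (−8640u + 60480)
  2u² + 72u − 602 = (−(1/4320)u − 43/4320)(−8640u + 60480) + (0)
Last nonzero remainder: −8640u + 60480. Dividing through by −8640 gives the monic gcd u − 7.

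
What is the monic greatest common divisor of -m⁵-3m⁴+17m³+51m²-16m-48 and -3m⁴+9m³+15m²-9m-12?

m³-4m²-m+4

Euclidean algorithm in ℚ[m]:
  -m⁵-3m⁴+17m³+51m²-16m-48 = ((1/3)m+2)(-3m⁴+9m³+15m²-9m-12) + (-6m³+24m²+6m-24)
  -3m⁴+9m³+15m²-9m-12 = ((1/2)m+1/2)(-6m³+24m²+6m-24) + (0)
Last nonzero remainder: -6m³+24m²+6m-24. Dividing through by -6 gives the monic gcd m³-4m²-m+4.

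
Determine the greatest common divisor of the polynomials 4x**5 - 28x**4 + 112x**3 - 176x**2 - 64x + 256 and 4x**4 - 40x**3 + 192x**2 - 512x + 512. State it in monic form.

x**3 - 6x**2 + 24x - 32

Euclidean algorithm in ℚ[x]:
  4x**5 - 28x**4 + 112x**3 - 176x**2 - 64x + 256 = (x + 3)(4x**4 - 40x**3 + 192x**2 - 512x + 512) + (40x**3 - 240x**2 + 960x - 1280)
  4x**4 - 40x**3 + 192x**2 - 512x + 512 = ((1/10)x - 2/5)(40x**3 - 240x**2 + 960x - 1280) + (0)
Last nonzero remainder: 40x**3 - 240x**2 + 960x - 1280. Dividing through by 40 gives the monic gcd x**3 - 6x**2 + 24x - 32.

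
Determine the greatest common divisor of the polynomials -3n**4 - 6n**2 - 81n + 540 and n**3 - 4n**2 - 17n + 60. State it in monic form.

n**2 + n - 12

Repeated division with remainder:
  -3n**4 - 6n**2 - 81n + 540 = (-3n - 12)(n**3 - 4n**2 - 17n + 60) + (-105n**2 - 105n + 1260)
  n**3 - 4n**2 - 17n + 60 = (-(1/105)n + 1/21)(-105n**2 - 105n + 1260) + (0)
Last nonzero remainder: -105n**2 - 105n + 1260. Dividing through by -105 gives the monic gcd n**2 + n - 12.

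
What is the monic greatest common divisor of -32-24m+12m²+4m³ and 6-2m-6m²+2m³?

Repeated division with remainder:
  4m³+12m²-24m-32 = (2)(2m³-6m²-2m+6) + (24m²-20m-44)
  2m³-6m²-2m+6 = ((1/12)m-13/72)(24m²-20m-44) + (-(35/18)m-35/18)
  24m²-20m-44 = (-(432/35)m+792/35)(-(35/18)m-35/18) + (0)
Last nonzero remainder: -(35/18)m-35/18. Dividing through by -35/18 gives the monic gcd m+1.

1+m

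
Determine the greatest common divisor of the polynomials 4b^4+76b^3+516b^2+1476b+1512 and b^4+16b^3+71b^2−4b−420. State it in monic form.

Apply the Euclidean algorithm:
  4b^4+76b^3+516b^2+1476b+1512 = (4)(b^4+16b^3+71b^2−4b−420) + (12b^3+232b^2+1492b+3192)
  b^4+16b^3+71b^2−4b−420 = ((1/12)b−5/18)(12b^3+232b^2+1492b+3192) + ((100/9)b^2+(1300/9)b+1400/3)
  12b^3+232b^2+1492b+3192 = ((27/25)b+171/25)((100/9)b^2+(1300/9)b+1400/3) + (0)
Last nonzero remainder: (100/9)b^2+(1300/9)b+1400/3. Dividing through by 100/9 gives the monic gcd b^2+13b+42.

b^2+13b+42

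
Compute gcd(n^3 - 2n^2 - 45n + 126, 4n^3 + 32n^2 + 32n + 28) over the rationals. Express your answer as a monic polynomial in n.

Euclidean algorithm in ℚ[n]:
  n^3 - 2n^2 - 45n + 126 = (1/4)(4n^3 + 32n^2 + 32n + 28) + (-10n^2 - 53n + 119)
  4n^3 + 32n^2 + 32n + 28 = (-(2/5)n - 27/25)(-10n^2 - 53n + 119) + ((559/25)n + 3913/25)
  -10n^2 - 53n + 119 = (-(250/559)n + 425/559)((559/25)n + 3913/25) + (0)
Last nonzero remainder: (559/25)n + 3913/25. Dividing through by 559/25 gives the monic gcd n + 7.

n + 7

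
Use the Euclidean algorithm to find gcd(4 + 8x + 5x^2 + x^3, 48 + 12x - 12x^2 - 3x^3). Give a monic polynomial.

Apply the Euclidean algorithm:
  x^3 + 5x^2 + 8x + 4 = (-1/3)(-3x^3 - 12x^2 + 12x + 48) + (x^2 + 12x + 20)
  -3x^3 - 12x^2 + 12x + 48 = (-3x + 24)(x^2 + 12x + 20) + (-216x - 432)
  x^2 + 12x + 20 = (-(1/216)x - 5/108)(-216x - 432) + (0)
Last nonzero remainder: -216x - 432. Dividing through by -216 gives the monic gcd x + 2.

2 + x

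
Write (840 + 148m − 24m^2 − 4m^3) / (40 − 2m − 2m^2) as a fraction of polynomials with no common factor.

(−84 + 2m + 2m^2)/(−4 + m)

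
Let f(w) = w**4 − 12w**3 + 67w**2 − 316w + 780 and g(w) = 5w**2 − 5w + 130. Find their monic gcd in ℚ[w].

w**2 − w + 26

Euclidean algorithm in ℚ[w]:
  w**4 − 12w**3 + 67w**2 − 316w + 780 = ((1/5)w**2 − (11/5)w + 6)(5w**2 − 5w + 130) + (0)
Last nonzero remainder: 5w**2 − 5w + 130. Dividing through by 5 gives the monic gcd w**2 − w + 26.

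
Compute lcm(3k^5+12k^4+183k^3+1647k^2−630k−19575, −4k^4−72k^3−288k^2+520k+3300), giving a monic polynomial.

k^6+15k^5+105k^4+1220k^3+5829k^2−8835k−71775

Repeated division with remainder:
  3k^5+12k^4+183k^3+1647k^2−630k−19575 = (−(3/4)k+21/2)(−4k^4−72k^3−288k^2+520k+3300) + (723k^3+5061k^2−3615k−54225)
  −4k^4−72k^3−288k^2+520k+3300 = (−(4/723)k−44/723)(723k^3+5061k^2−3615k−54225) + (0)
Last nonzero remainder: 723k^3+5061k^2−3615k−54225. Dividing through by 723 gives the monic gcd k^3+7k^2−5k−75.
Then lcm(f, g) = f·g / gcd(f, g); expanding and making the result monic gives the answer.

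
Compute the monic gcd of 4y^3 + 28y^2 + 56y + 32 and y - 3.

1

Euclidean algorithm in ℚ[y]:
  4y^3 + 28y^2 + 56y + 32 = (4y^2 + 40y + 176)(y - 3) + (560)
  y - 3 = ((1/560)y - 3/560)(560) + (0)
The last nonzero remainder is the constant 560, so the polynomials are coprime and gcd = 1.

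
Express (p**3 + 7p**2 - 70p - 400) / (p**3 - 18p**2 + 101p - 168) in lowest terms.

Repeated division with remainder:
  p**3 + 7p**2 - 70p - 400 = (p**3 - 18p**2 + 101p - 168) + (25p**2 - 171p - 232)
  p**3 - 18p**2 + 101p - 168 = ((1/25)p - 279/625)(25p**2 - 171p - 232) + ((21216/625)p - 169728/625)
  25p**2 - 171p - 232 = ((15625/21216)p + 18125/21216)((21216/625)p - 169728/625) + (0)
Last nonzero remainder: (21216/625)p - 169728/625. Dividing through by 21216/625 gives the monic gcd p - 8.
Cancel p - 8 from numerator and denominator to get the reduced form.

(p**2 + 15p + 50)/(p**2 - 10p + 21)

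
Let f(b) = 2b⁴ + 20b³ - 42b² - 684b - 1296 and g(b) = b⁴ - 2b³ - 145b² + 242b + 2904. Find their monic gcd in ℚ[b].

Euclidean algorithm in ℚ[b]:
  2b⁴ + 20b³ - 42b² - 684b - 1296 = (2)(b⁴ - 2b³ - 145b² + 242b + 2904) + (24b³ + 248b² - 1168b - 7104)
  b⁴ - 2b³ - 145b² + 242b + 2904 = ((1/24)b - 37/72)(24b³ + 248b² - 1168b - 7104) + ((280/9)b² - (560/9)b - 2240/3)
  24b³ + 248b² - 1168b - 7104 = ((27/35)b + 333/35)((280/9)b² - (560/9)b - 2240/3) + (0)
Last nonzero remainder: (280/9)b² - (560/9)b - 2240/3. Dividing through by 280/9 gives the monic gcd b² - 2b - 24.

b² - 2b - 24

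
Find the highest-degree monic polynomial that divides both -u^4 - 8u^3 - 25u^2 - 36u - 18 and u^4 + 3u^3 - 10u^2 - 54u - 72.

u^3 + 7u^2 + 18u + 18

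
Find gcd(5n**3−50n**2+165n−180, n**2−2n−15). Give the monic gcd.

1

Euclidean algorithm in ℚ[n]:
  5n**3−50n**2+165n−180 = (5n−40)(n**2−2n−15) + (160n−780)
  n**2−2n−15 = ((1/160)n+23/1280)(160n−780) + (−63/64)
  160n−780 = (−(10240/63)n+16640/21)(−63/64) + (0)
The last nonzero remainder is the constant −63/64, so the polynomials are coprime and gcd = 1.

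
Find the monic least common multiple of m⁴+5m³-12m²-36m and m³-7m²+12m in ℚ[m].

m⁵+m⁴-32m³+12m²+144m

Repeated division with remainder:
  m⁴+5m³-12m²-36m = (m+12)(m³-7m²+12m) + (60m²-180m)
  m³-7m²+12m = ((1/60)m-1/15)(60m²-180m) + (0)
Last nonzero remainder: 60m²-180m. Dividing through by 60 gives the monic gcd m²-3m.
Then lcm(f, g) = f·g / gcd(f, g); expanding and making the result monic gives the answer.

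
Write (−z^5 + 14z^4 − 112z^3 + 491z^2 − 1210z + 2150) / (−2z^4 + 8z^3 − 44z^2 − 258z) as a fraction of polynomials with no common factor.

(z^3 − 7z^2 + 20z − 50)/(2z^2 + 6z)

Euclidean algorithm in ℚ[z]:
  −z^5 + 14z^4 − 112z^3 + 491z^2 − 1210z + 2150 = ((1/2)z − 5)(−2z^4 + 8z^3 − 44z^2 − 258z) + (−50z^3 + 400z^2 − 2500z + 2150)
  −2z^4 + 8z^3 − 44z^2 − 258z = ((1/25)z + 4/25)(−50z^3 + 400z^2 − 2500z + 2150) + (−8z^2 + 56z − 344)
  −50z^3 + 400z^2 − 2500z + 2150 = ((25/4)z − 25/4)(−8z^2 + 56z − 344) + (0)
Last nonzero remainder: −8z^2 + 56z − 344. Dividing through by −8 gives the monic gcd z^2 − 7z + 43.
Cancel z^2 − 7z + 43 from numerator and denominator to get the reduced form.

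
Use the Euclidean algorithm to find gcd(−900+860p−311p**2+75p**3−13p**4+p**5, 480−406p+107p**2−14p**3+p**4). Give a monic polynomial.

Apply the Euclidean algorithm:
  p**5−13p**4+75p**3−311p**2+860p−900 = (p+1)(p**4−14p**3+107p**2−406p+480) + (−18p**3−12p**2+786p−1380)
  p**4−14p**3+107p**2−406p+480 = (−(1/18)p+22/27)(−18p**3−12p**2+786p−1380) + ((1444/9)p**2−(10108/9)p+14440/9)
  −18p**3−12p**2+786p−1380 = (−(81/722)p−621/722)((1444/9)p**2−(10108/9)p+14440/9) + (0)
Last nonzero remainder: (1444/9)p**2−(10108/9)p+14440/9. Dividing through by 1444/9 gives the monic gcd p**2−7p+10.

10−7p+p**2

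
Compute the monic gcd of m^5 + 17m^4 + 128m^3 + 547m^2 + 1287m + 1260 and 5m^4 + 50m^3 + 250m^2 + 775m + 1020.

m^2 + 7m + 12

Repeated division with remainder:
  m^5 + 17m^4 + 128m^3 + 547m^2 + 1287m + 1260 = ((1/5)m + 7/5)(5m^4 + 50m^3 + 250m^2 + 775m + 1020) + (8m^3 + 42m^2 - 2m - 168)
  5m^4 + 50m^3 + 250m^2 + 775m + 1020 = ((5/8)m + 95/32)(8m^3 + 42m^2 - 2m - 168) + ((2025/16)m^2 + (14175/16)m + 6075/4)
  8m^3 + 42m^2 - 2m - 168 = ((128/2025)m - 224/2025)((2025/16)m^2 + (14175/16)m + 6075/4) + (0)
Last nonzero remainder: (2025/16)m^2 + (14175/16)m + 6075/4. Dividing through by 2025/16 gives the monic gcd m^2 + 7m + 12.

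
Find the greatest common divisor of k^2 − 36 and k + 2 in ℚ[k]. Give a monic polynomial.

1

Euclidean algorithm in ℚ[k]:
  k^2 − 36 = (k − 2)(k + 2) + (−32)
  k + 2 = (−(1/32)k − 1/16)(−32) + (0)
The last nonzero remainder is the constant −32, so the polynomials are coprime and gcd = 1.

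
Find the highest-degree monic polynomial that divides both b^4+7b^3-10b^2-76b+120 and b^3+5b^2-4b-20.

Apply the Euclidean algorithm:
  b^4+7b^3-10b^2-76b+120 = (b+2)(b^3+5b^2-4b-20) + (-16b^2-48b+160)
  b^3+5b^2-4b-20 = (-(1/16)b-1/8)(-16b^2-48b+160) + (0)
Last nonzero remainder: -16b^2-48b+160. Dividing through by -16 gives the monic gcd b^2+3b-10.

b^2+3b-10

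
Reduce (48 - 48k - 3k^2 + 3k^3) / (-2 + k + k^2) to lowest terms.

(-48 + 3k^2)/(2 + k)

By polynomial division,
  3k^3 - 3k^2 - 48k + 48 = (3k - 6)(k^2 + k - 2) + (-36k + 36)
  k^2 + k - 2 = (-(1/36)k - 1/18)(-36k + 36) + (0)
Last nonzero remainder: -36k + 36. Dividing through by -36 gives the monic gcd k - 1.
Cancel k - 1 from numerator and denominator to get the reduced form.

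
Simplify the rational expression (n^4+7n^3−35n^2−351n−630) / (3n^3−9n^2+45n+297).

(n^3+4n^2−47n−210)/(3n^2−18n+99)

Apply the Euclidean algorithm:
  n^4+7n^3−35n^2−351n−630 = ((1/3)n+10/3)(3n^3−9n^2+45n+297) + (−20n^2−600n−1620)
  3n^3−9n^2+45n+297 = (−(3/20)n+99/20)(−20n^2−600n−1620) + (2772n+8316)
  −20n^2−600n−1620 = (−(5/693)n−15/77)(2772n+8316) + (0)
Last nonzero remainder: 2772n+8316. Dividing through by 2772 gives the monic gcd n+3.
Cancel n+3 from numerator and denominator to get the reduced form.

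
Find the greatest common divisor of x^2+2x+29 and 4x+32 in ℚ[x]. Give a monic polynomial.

Repeated division with remainder:
  x^2+2x+29 = ((1/4)x−3/2)(4x+32) + (77)
  4x+32 = ((4/77)x+32/77)(77) + (0)
The last nonzero remainder is the constant 77, so the polynomials are coprime and gcd = 1.

1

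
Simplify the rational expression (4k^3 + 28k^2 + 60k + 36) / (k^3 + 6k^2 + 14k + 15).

(4k^2 + 16k + 12)/(k^2 + 3k + 5)

Repeated division with remainder:
  4k^3 + 28k^2 + 60k + 36 = (4)(k^3 + 6k^2 + 14k + 15) + (4k^2 + 4k − 24)
  k^3 + 6k^2 + 14k + 15 = ((1/4)k + 5/4)(4k^2 + 4k − 24) + (15k + 45)
  4k^2 + 4k − 24 = ((4/15)k − 8/15)(15k + 45) + (0)
Last nonzero remainder: 15k + 45. Dividing through by 15 gives the monic gcd k + 3.
Cancel k + 3 from numerator and denominator to get the reduced form.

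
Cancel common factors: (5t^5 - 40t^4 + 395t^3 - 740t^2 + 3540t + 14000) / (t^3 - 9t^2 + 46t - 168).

(5t^3 - 25t^2 + 180t + 500)/(t - 6)

Apply the Euclidean algorithm:
  5t^5 - 40t^4 + 395t^3 - 740t^2 + 3540t + 14000 = (5t^2 + 5t + 210)(t^3 - 9t^2 + 46t - 168) + (1760t^2 - 5280t + 49280)
  t^3 - 9t^2 + 46t - 168 = ((1/1760)t - 3/880)(1760t^2 - 5280t + 49280) + (0)
Last nonzero remainder: 1760t^2 - 5280t + 49280. Dividing through by 1760 gives the monic gcd t^2 - 3t + 28.
Cancel t^2 - 3t + 28 from numerator and denominator to get the reduced form.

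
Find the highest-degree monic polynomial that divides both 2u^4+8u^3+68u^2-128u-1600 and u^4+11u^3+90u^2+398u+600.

u^3+8u^2+66u+200

Euclidean algorithm in ℚ[u]:
  2u^4+8u^3+68u^2-128u-1600 = (2)(u^4+11u^3+90u^2+398u+600) + (-14u^3-112u^2-924u-2800)
  u^4+11u^3+90u^2+398u+600 = (-(1/14)u-3/14)(-14u^3-112u^2-924u-2800) + (0)
Last nonzero remainder: -14u^3-112u^2-924u-2800. Dividing through by -14 gives the monic gcd u^3+8u^2+66u+200.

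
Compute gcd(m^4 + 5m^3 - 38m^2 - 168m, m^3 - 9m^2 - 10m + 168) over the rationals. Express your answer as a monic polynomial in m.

By polynomial division,
  m^4 + 5m^3 - 38m^2 - 168m = (m + 14)(m^3 - 9m^2 - 10m + 168) + (98m^2 - 196m - 2352)
  m^3 - 9m^2 - 10m + 168 = ((1/98)m - 1/14)(98m^2 - 196m - 2352) + (0)
Last nonzero remainder: 98m^2 - 196m - 2352. Dividing through by 98 gives the monic gcd m^2 - 2m - 24.

m^2 - 2m - 24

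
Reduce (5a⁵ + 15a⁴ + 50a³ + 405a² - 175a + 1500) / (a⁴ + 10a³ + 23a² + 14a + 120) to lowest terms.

(5a² - 5a + 75)/(a + 6)

Repeated division with remainder:
  5a⁵ + 15a⁴ + 50a³ + 405a² - 175a + 1500 = (5a - 35)(a⁴ + 10a³ + 23a² + 14a + 120) + (285a³ + 1140a² - 285a + 5700)
  a⁴ + 10a³ + 23a² + 14a + 120 = ((1/285)a + 2/95)(285a³ + 1140a² - 285a + 5700) + (0)
Last nonzero remainder: 285a³ + 1140a² - 285a + 5700. Dividing through by 285 gives the monic gcd a³ + 4a² - a + 20.
Cancel a³ + 4a² - a + 20 from numerator and denominator to get the reduced form.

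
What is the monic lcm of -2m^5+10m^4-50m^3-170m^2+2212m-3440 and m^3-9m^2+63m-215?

Repeated division with remainder:
  -2m^5+10m^4-50m^3-170m^2+2212m-3440 = (-2m^2-8m+4)(m^3-9m^2+63m-215) + (-60m^2+240m-2580)
  m^3-9m^2+63m-215 = (-(1/60)m+1/12)(-60m^2+240m-2580) + (0)
Last nonzero remainder: -60m^2+240m-2580. Dividing through by -60 gives the monic gcd m^2-4m+43.
Then lcm(f, g) = f·g / gcd(f, g); expanding and making the result monic gives the answer.

m^6-10m^5+50m^4-40m^3-1531m^2+7250m-8600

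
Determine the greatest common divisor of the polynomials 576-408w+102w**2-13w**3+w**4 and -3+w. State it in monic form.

-3+w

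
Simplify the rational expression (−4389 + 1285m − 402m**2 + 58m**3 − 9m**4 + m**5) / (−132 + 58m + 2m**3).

(−133 + 47m − 11m**2 + m**3)/(−4 + 2m)

Euclidean algorithm in ℚ[m]:
  m**5 − 9m**4 + 58m**3 − 402m**2 + 1285m − 4389 = ((1/2)m**2 − (9/2)m + 29/2)(2m**3 + 58m − 132) + (−75m**2 − 150m − 2475)
  2m**3 + 58m − 132 = (−(2/75)m + 4/75)(−75m**2 − 150m − 2475) + (0)
Last nonzero remainder: −75m**2 − 150m − 2475. Dividing through by −75 gives the monic gcd m**2 + 2m + 33.
Cancel m**2 + 2m + 33 from numerator and denominator to get the reduced form.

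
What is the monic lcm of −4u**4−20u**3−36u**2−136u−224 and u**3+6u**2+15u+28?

Repeated division with remainder:
  −4u**4−20u**3−36u**2−136u−224 = (−4u+4)(u**3+6u**2+15u+28) + (−84u−336)
  u**3+6u**2+15u+28 = (−(1/84)u**2−(1/42)u−1/12)(−84u−336) + (0)
Last nonzero remainder: −84u−336. Dividing through by −84 gives the monic gcd u+4.
Then lcm(f, g) = f·g / gcd(f, g); expanding and making the result monic gives the answer.

u**6+7u**5+26u**4+87u**3+187u**2+350u+392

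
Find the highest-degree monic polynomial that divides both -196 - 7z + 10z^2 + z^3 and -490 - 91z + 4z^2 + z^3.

Apply the Euclidean algorithm:
  z^3 + 10z^2 - 7z - 196 = (z^3 + 4z^2 - 91z - 490) + (6z^2 + 84z + 294)
  z^3 + 4z^2 - 91z - 490 = ((1/6)z - 5/3)(6z^2 + 84z + 294) + (0)
Last nonzero remainder: 6z^2 + 84z + 294. Dividing through by 6 gives the monic gcd z^2 + 14z + 49.

49 + 14z + z^2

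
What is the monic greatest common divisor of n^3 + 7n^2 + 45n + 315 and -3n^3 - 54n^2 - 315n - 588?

Repeated division with remainder:
  n^3 + 7n^2 + 45n + 315 = (-1/3)(-3n^3 - 54n^2 - 315n - 588) + (-11n^2 - 60n + 119)
  -3n^3 - 54n^2 - 315n - 588 = ((3/11)n + 414/121)(-11n^2 - 60n + 119) + (-(17202/121)n - 120414/121)
  -11n^2 - 60n + 119 = ((1331/17202)n - 2057/17202)(-(17202/121)n - 120414/121) + (0)
Last nonzero remainder: -(17202/121)n - 120414/121. Dividing through by -17202/121 gives the monic gcd n + 7.

n + 7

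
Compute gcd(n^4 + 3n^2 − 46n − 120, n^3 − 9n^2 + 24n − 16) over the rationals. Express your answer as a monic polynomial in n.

By polynomial division,
  n^4 + 3n^2 − 46n − 120 = (n + 9)(n^3 − 9n^2 + 24n − 16) + (60n^2 − 246n + 24)
  n^3 − 9n^2 + 24n − 16 = ((1/60)n − 49/600)(60n^2 − 246n + 24) + ((351/100)n − 351/25)
  60n^2 − 246n + 24 = ((2000/117)n − 200/117)((351/100)n − 351/25) + (0)
Last nonzero remainder: (351/100)n − 351/25. Dividing through by 351/100 gives the monic gcd n − 4.

n − 4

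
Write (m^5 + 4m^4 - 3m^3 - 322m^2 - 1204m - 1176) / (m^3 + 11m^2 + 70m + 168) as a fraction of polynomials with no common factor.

Apply the Euclidean algorithm:
  m^5 + 4m^4 - 3m^3 - 322m^2 - 1204m - 1176 = (m^2 - 7m + 4)(m^3 + 11m^2 + 70m + 168) + (-44m^2 - 308m - 1848)
  m^3 + 11m^2 + 70m + 168 = (-(1/44)m - 1/11)(-44m^2 - 308m - 1848) + (0)
Last nonzero remainder: -44m^2 - 308m - 1848. Dividing through by -44 gives the monic gcd m^2 + 7m + 42.
Cancel m^2 + 7m + 42 from numerator and denominator to get the reduced form.

(m^3 - 3m^2 - 24m - 28)/(m + 4)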